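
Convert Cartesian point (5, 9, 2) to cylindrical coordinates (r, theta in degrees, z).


r = sqrt(5^2 + 9^2) = 10.2956
theta = atan2(9, 5) = 60.9454 deg
z = 2

r = 10.2956, theta = 60.9454 deg, z = 2


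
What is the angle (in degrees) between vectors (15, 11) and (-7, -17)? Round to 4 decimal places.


dot = 15*-7 + 11*-17 = -292
|u| = 18.6011, |v| = 18.3848
cos(angle) = -0.8539
angle = 148.634 degrees

148.634 degrees


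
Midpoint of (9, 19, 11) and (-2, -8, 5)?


Midpoint = ((9+-2)/2, (19+-8)/2, (11+5)/2) = (3.5, 5.5, 8)

(3.5, 5.5, 8)


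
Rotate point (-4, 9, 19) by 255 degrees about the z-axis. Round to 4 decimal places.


x' = -4*cos(255) - 9*sin(255) = 9.7286
y' = -4*sin(255) + 9*cos(255) = 1.5343
z' = 19

(9.7286, 1.5343, 19)


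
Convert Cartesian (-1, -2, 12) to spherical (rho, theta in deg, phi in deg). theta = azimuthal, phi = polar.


rho = sqrt((-1)^2 + (-2)^2 + 12^2) = 12.2066
theta = atan2(-2, -1) = 243.4349 deg
phi = acos(12/12.2066) = 10.5554 deg

rho = 12.2066, theta = 243.4349 deg, phi = 10.5554 deg


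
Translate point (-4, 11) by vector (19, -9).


Translation: (x+dx, y+dy) = (-4+19, 11+-9) = (15, 2)

(15, 2)


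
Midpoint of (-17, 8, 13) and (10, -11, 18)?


Midpoint = ((-17+10)/2, (8+-11)/2, (13+18)/2) = (-3.5, -1.5, 15.5)

(-3.5, -1.5, 15.5)


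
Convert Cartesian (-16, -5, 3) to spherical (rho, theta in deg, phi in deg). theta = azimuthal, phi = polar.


rho = sqrt((-16)^2 + (-5)^2 + 3^2) = 17.0294
theta = atan2(-5, -16) = 197.354 deg
phi = acos(3/17.0294) = 79.8535 deg

rho = 17.0294, theta = 197.354 deg, phi = 79.8535 deg


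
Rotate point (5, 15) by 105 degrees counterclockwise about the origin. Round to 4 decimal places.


x' = 5*cos(105) - 15*sin(105) = -15.783
y' = 5*sin(105) + 15*cos(105) = 0.9473

(-15.783, 0.9473)


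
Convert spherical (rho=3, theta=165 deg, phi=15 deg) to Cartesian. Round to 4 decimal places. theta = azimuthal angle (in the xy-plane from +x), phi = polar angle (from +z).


x = 3 * sin(15) * cos(165) = -0.75
y = 3 * sin(15) * sin(165) = 0.201
z = 3 * cos(15) = 2.8978

(-0.75, 0.201, 2.8978)


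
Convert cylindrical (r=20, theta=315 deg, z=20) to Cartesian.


x = 20 * cos(315) = 14.1421
y = 20 * sin(315) = -14.1421
z = 20

(14.1421, -14.1421, 20)


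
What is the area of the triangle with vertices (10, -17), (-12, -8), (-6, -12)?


Area = |x1(y2-y3) + x2(y3-y1) + x3(y1-y2)| / 2
= |10*(-8--12) + -12*(-12--17) + -6*(-17--8)| / 2
= 17

17


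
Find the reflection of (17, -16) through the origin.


Reflection through origin: (x, y) -> (-x, -y)
(17, -16) -> (-17, 16)

(-17, 16)


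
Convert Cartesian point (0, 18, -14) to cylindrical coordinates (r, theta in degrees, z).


r = sqrt(0^2 + 18^2) = 18
theta = atan2(18, 0) = 90 deg
z = -14

r = 18, theta = 90 deg, z = -14


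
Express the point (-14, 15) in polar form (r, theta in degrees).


r = sqrt((-14)^2 + 15^2) = 20.5183
theta = atan2(15, -14) = 133.0251 degrees

r = 20.5183, theta = 133.0251 degrees


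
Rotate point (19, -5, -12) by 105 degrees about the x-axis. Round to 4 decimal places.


x' = 19
y' = -5*cos(105) - -12*sin(105) = 12.8852
z' = -5*sin(105) + -12*cos(105) = -1.7238

(19, 12.8852, -1.7238)


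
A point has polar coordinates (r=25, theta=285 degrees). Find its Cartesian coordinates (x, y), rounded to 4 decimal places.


x = 25 * cos(285) = 6.4705
y = 25 * sin(285) = -24.1481

(6.4705, -24.1481)


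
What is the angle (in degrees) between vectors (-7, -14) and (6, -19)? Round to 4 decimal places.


dot = -7*6 + -14*-19 = 224
|u| = 15.6525, |v| = 19.9249
cos(angle) = 0.7182
angle = 44.0906 degrees

44.0906 degrees


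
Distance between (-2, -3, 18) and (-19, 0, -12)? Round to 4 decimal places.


d = sqrt((-19--2)^2 + (0--3)^2 + (-12-18)^2) = 34.6121

34.6121


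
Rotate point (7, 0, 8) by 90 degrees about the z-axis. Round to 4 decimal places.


x' = 7*cos(90) - 0*sin(90) = 0
y' = 7*sin(90) + 0*cos(90) = 7
z' = 8

(0, 7, 8)


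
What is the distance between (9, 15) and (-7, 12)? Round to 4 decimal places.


d = sqrt((-7-9)^2 + (12-15)^2) = 16.2788

16.2788


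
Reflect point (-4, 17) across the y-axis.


Reflection across y-axis: (x, y) -> (-x, y)
(-4, 17) -> (4, 17)

(4, 17)


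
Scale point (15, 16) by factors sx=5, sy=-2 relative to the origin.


Scaling: (x*sx, y*sy) = (15*5, 16*-2) = (75, -32)

(75, -32)


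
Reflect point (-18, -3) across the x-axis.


Reflection across x-axis: (x, y) -> (x, -y)
(-18, -3) -> (-18, 3)

(-18, 3)


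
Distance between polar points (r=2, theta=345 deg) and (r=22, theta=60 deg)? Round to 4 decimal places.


d = sqrt(r1^2 + r2^2 - 2*r1*r2*cos(t2-t1))
d = sqrt(2^2 + 22^2 - 2*2*22*cos(60-345)) = 21.5691

21.5691


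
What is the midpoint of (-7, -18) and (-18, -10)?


Midpoint = ((-7+-18)/2, (-18+-10)/2) = (-12.5, -14)

(-12.5, -14)


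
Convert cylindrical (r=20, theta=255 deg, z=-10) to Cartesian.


x = 20 * cos(255) = -5.1764
y = 20 * sin(255) = -19.3185
z = -10

(-5.1764, -19.3185, -10)


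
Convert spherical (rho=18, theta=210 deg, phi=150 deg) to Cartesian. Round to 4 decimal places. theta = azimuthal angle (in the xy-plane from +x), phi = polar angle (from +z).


x = 18 * sin(150) * cos(210) = -7.7942
y = 18 * sin(150) * sin(210) = -4.5
z = 18 * cos(150) = -15.5885

(-7.7942, -4.5, -15.5885)


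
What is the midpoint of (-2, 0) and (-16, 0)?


Midpoint = ((-2+-16)/2, (0+0)/2) = (-9, 0)

(-9, 0)


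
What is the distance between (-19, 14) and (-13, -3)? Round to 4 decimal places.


d = sqrt((-13--19)^2 + (-3-14)^2) = 18.0278

18.0278


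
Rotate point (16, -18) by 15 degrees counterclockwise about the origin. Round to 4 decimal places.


x' = 16*cos(15) - -18*sin(15) = 20.1136
y' = 16*sin(15) + -18*cos(15) = -13.2456

(20.1136, -13.2456)


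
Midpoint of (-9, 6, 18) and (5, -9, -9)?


Midpoint = ((-9+5)/2, (6+-9)/2, (18+-9)/2) = (-2, -1.5, 4.5)

(-2, -1.5, 4.5)


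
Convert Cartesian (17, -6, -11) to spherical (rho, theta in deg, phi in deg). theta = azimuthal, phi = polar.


rho = sqrt(17^2 + (-6)^2 + (-11)^2) = 21.1187
theta = atan2(-6, 17) = 340.56 deg
phi = acos(-11/21.1187) = 121.3903 deg

rho = 21.1187, theta = 340.56 deg, phi = 121.3903 deg


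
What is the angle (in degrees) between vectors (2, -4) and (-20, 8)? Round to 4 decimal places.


dot = 2*-20 + -4*8 = -72
|u| = 4.4721, |v| = 21.5407
cos(angle) = -0.7474
angle = 138.3665 degrees

138.3665 degrees


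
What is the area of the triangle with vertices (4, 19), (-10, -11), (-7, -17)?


Area = |x1(y2-y3) + x2(y3-y1) + x3(y1-y2)| / 2
= |4*(-11--17) + -10*(-17-19) + -7*(19--11)| / 2
= 87

87


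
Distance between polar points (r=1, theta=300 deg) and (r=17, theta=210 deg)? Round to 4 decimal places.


d = sqrt(r1^2 + r2^2 - 2*r1*r2*cos(t2-t1))
d = sqrt(1^2 + 17^2 - 2*1*17*cos(210-300)) = 17.0294

17.0294


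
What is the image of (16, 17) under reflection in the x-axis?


Reflection across x-axis: (x, y) -> (x, -y)
(16, 17) -> (16, -17)

(16, -17)


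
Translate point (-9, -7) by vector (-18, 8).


Translation: (x+dx, y+dy) = (-9+-18, -7+8) = (-27, 1)

(-27, 1)


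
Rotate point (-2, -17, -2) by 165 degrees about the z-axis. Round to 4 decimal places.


x' = -2*cos(165) - -17*sin(165) = 6.3318
y' = -2*sin(165) + -17*cos(165) = 15.9031
z' = -2

(6.3318, 15.9031, -2)


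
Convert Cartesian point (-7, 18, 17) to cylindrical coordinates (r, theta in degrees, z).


r = sqrt((-7)^2 + 18^2) = 19.3132
theta = atan2(18, -7) = 111.2505 deg
z = 17

r = 19.3132, theta = 111.2505 deg, z = 17


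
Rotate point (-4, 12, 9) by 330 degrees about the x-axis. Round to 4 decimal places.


x' = -4
y' = 12*cos(330) - 9*sin(330) = 14.8923
z' = 12*sin(330) + 9*cos(330) = 1.7942

(-4, 14.8923, 1.7942)


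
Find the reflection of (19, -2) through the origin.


Reflection through origin: (x, y) -> (-x, -y)
(19, -2) -> (-19, 2)

(-19, 2)


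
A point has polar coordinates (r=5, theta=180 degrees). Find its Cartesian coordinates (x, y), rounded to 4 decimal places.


x = 5 * cos(180) = -5
y = 5 * sin(180) = 0

(-5, 0)


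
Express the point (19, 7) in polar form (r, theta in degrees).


r = sqrt(19^2 + 7^2) = 20.2485
theta = atan2(7, 19) = 20.2249 degrees

r = 20.2485, theta = 20.2249 degrees


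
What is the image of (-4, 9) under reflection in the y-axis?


Reflection across y-axis: (x, y) -> (-x, y)
(-4, 9) -> (4, 9)

(4, 9)


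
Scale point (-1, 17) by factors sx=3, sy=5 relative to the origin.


Scaling: (x*sx, y*sy) = (-1*3, 17*5) = (-3, 85)

(-3, 85)


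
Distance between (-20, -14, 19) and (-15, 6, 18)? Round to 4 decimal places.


d = sqrt((-15--20)^2 + (6--14)^2 + (18-19)^2) = 20.6398

20.6398


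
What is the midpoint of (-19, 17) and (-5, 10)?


Midpoint = ((-19+-5)/2, (17+10)/2) = (-12, 13.5)

(-12, 13.5)


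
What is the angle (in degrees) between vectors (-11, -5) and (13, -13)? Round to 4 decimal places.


dot = -11*13 + -5*-13 = -78
|u| = 12.083, |v| = 18.3848
cos(angle) = -0.3511
angle = 110.556 degrees

110.556 degrees


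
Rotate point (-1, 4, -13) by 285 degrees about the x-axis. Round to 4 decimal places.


x' = -1
y' = 4*cos(285) - -13*sin(285) = -11.5218
z' = 4*sin(285) + -13*cos(285) = -7.2284

(-1, -11.5218, -7.2284)


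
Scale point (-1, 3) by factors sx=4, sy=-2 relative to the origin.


Scaling: (x*sx, y*sy) = (-1*4, 3*-2) = (-4, -6)

(-4, -6)


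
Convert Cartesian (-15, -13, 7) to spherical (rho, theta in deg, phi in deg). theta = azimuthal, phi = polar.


rho = sqrt((-15)^2 + (-13)^2 + 7^2) = 21.0476
theta = atan2(-13, -15) = 220.9144 deg
phi = acos(7/21.0476) = 70.5746 deg

rho = 21.0476, theta = 220.9144 deg, phi = 70.5746 deg


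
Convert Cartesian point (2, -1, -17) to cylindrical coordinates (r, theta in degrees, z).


r = sqrt(2^2 + (-1)^2) = 2.2361
theta = atan2(-1, 2) = 333.4349 deg
z = -17

r = 2.2361, theta = 333.4349 deg, z = -17


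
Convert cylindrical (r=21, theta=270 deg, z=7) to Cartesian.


x = 21 * cos(270) = 0
y = 21 * sin(270) = -21
z = 7

(0, -21, 7)


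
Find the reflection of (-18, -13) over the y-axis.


Reflection across y-axis: (x, y) -> (-x, y)
(-18, -13) -> (18, -13)

(18, -13)


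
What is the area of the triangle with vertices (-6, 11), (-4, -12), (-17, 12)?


Area = |x1(y2-y3) + x2(y3-y1) + x3(y1-y2)| / 2
= |-6*(-12-12) + -4*(12-11) + -17*(11--12)| / 2
= 125.5

125.5


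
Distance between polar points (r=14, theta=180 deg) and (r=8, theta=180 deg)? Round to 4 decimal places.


d = sqrt(r1^2 + r2^2 - 2*r1*r2*cos(t2-t1))
d = sqrt(14^2 + 8^2 - 2*14*8*cos(180-180)) = 6

6


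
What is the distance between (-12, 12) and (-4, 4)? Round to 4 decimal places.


d = sqrt((-4--12)^2 + (4-12)^2) = 11.3137

11.3137


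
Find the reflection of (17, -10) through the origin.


Reflection through origin: (x, y) -> (-x, -y)
(17, -10) -> (-17, 10)

(-17, 10)


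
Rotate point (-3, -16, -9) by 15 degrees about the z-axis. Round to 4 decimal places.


x' = -3*cos(15) - -16*sin(15) = 1.2433
y' = -3*sin(15) + -16*cos(15) = -16.2313
z' = -9

(1.2433, -16.2313, -9)


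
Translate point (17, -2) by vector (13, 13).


Translation: (x+dx, y+dy) = (17+13, -2+13) = (30, 11)

(30, 11)


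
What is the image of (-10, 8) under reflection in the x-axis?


Reflection across x-axis: (x, y) -> (x, -y)
(-10, 8) -> (-10, -8)

(-10, -8)


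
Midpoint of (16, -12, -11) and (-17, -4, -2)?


Midpoint = ((16+-17)/2, (-12+-4)/2, (-11+-2)/2) = (-0.5, -8, -6.5)

(-0.5, -8, -6.5)


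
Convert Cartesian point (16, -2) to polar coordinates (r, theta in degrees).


r = sqrt(16^2 + (-2)^2) = 16.1245
theta = atan2(-2, 16) = 352.875 degrees

r = 16.1245, theta = 352.875 degrees


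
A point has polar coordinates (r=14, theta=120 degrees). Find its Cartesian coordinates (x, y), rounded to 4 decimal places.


x = 14 * cos(120) = -7
y = 14 * sin(120) = 12.1244

(-7, 12.1244)


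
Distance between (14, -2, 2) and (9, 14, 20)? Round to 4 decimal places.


d = sqrt((9-14)^2 + (14--2)^2 + (20-2)^2) = 24.5967

24.5967


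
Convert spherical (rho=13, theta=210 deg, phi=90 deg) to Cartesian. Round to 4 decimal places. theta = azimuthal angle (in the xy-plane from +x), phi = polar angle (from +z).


x = 13 * sin(90) * cos(210) = -11.2583
y = 13 * sin(90) * sin(210) = -6.5
z = 13 * cos(90) = 0

(-11.2583, -6.5, 0)


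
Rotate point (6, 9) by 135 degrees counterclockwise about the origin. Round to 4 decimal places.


x' = 6*cos(135) - 9*sin(135) = -10.6066
y' = 6*sin(135) + 9*cos(135) = -2.1213

(-10.6066, -2.1213)


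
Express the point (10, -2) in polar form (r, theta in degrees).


r = sqrt(10^2 + (-2)^2) = 10.198
theta = atan2(-2, 10) = 348.6901 degrees

r = 10.198, theta = 348.6901 degrees


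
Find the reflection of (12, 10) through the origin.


Reflection through origin: (x, y) -> (-x, -y)
(12, 10) -> (-12, -10)

(-12, -10)


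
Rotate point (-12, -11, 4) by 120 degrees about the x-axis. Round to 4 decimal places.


x' = -12
y' = -11*cos(120) - 4*sin(120) = 2.0359
z' = -11*sin(120) + 4*cos(120) = -11.5263

(-12, 2.0359, -11.5263)


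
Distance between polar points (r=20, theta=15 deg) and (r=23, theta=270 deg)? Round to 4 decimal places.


d = sqrt(r1^2 + r2^2 - 2*r1*r2*cos(t2-t1))
d = sqrt(20^2 + 23^2 - 2*20*23*cos(270-15)) = 34.163

34.163


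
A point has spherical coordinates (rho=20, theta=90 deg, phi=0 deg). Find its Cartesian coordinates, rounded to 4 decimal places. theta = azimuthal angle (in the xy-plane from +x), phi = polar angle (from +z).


x = 20 * sin(0) * cos(90) = 0
y = 20 * sin(0) * sin(90) = 0
z = 20 * cos(0) = 20

(0, 0, 20)


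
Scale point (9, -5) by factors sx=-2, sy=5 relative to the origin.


Scaling: (x*sx, y*sy) = (9*-2, -5*5) = (-18, -25)

(-18, -25)


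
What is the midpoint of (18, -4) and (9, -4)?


Midpoint = ((18+9)/2, (-4+-4)/2) = (13.5, -4)

(13.5, -4)


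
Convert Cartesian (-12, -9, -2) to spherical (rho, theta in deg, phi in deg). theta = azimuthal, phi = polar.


rho = sqrt((-12)^2 + (-9)^2 + (-2)^2) = 15.1327
theta = atan2(-9, -12) = 216.8699 deg
phi = acos(-2/15.1327) = 97.5946 deg

rho = 15.1327, theta = 216.8699 deg, phi = 97.5946 deg


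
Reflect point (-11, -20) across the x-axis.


Reflection across x-axis: (x, y) -> (x, -y)
(-11, -20) -> (-11, 20)

(-11, 20)


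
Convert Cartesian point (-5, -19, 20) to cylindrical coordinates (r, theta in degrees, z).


r = sqrt((-5)^2 + (-19)^2) = 19.6469
theta = atan2(-19, -5) = 255.2564 deg
z = 20

r = 19.6469, theta = 255.2564 deg, z = 20


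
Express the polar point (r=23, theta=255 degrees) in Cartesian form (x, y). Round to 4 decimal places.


x = 23 * cos(255) = -5.9528
y = 23 * sin(255) = -22.2163

(-5.9528, -22.2163)


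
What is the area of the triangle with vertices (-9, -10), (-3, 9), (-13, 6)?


Area = |x1(y2-y3) + x2(y3-y1) + x3(y1-y2)| / 2
= |-9*(9-6) + -3*(6--10) + -13*(-10-9)| / 2
= 86

86


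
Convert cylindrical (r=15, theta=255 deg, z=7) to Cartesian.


x = 15 * cos(255) = -3.8823
y = 15 * sin(255) = -14.4889
z = 7

(-3.8823, -14.4889, 7)


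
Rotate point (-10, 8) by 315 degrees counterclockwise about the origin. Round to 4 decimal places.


x' = -10*cos(315) - 8*sin(315) = -1.4142
y' = -10*sin(315) + 8*cos(315) = 12.7279

(-1.4142, 12.7279)


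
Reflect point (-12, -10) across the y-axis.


Reflection across y-axis: (x, y) -> (-x, y)
(-12, -10) -> (12, -10)

(12, -10)


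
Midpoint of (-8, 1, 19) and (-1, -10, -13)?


Midpoint = ((-8+-1)/2, (1+-10)/2, (19+-13)/2) = (-4.5, -4.5, 3)

(-4.5, -4.5, 3)


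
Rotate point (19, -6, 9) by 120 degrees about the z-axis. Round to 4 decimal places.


x' = 19*cos(120) - -6*sin(120) = -4.3038
y' = 19*sin(120) + -6*cos(120) = 19.4545
z' = 9

(-4.3038, 19.4545, 9)


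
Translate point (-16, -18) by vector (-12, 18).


Translation: (x+dx, y+dy) = (-16+-12, -18+18) = (-28, 0)

(-28, 0)


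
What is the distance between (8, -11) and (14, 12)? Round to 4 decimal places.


d = sqrt((14-8)^2 + (12--11)^2) = 23.7697

23.7697


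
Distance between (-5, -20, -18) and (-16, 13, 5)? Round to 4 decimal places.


d = sqrt((-16--5)^2 + (13--20)^2 + (5--18)^2) = 41.7013

41.7013


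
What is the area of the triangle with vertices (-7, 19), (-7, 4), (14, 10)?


Area = |x1(y2-y3) + x2(y3-y1) + x3(y1-y2)| / 2
= |-7*(4-10) + -7*(10-19) + 14*(19-4)| / 2
= 157.5

157.5


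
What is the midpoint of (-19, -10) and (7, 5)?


Midpoint = ((-19+7)/2, (-10+5)/2) = (-6, -2.5)

(-6, -2.5)


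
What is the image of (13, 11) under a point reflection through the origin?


Reflection through origin: (x, y) -> (-x, -y)
(13, 11) -> (-13, -11)

(-13, -11)


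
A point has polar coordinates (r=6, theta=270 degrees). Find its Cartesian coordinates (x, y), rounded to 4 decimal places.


x = 6 * cos(270) = 0
y = 6 * sin(270) = -6

(0, -6)


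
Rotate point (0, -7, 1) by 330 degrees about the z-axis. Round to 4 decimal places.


x' = 0*cos(330) - -7*sin(330) = -3.5
y' = 0*sin(330) + -7*cos(330) = -6.0622
z' = 1

(-3.5, -6.0622, 1)


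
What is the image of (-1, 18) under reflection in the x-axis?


Reflection across x-axis: (x, y) -> (x, -y)
(-1, 18) -> (-1, -18)

(-1, -18)


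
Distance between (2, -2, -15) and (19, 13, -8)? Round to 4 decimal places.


d = sqrt((19-2)^2 + (13--2)^2 + (-8--15)^2) = 23.7276

23.7276


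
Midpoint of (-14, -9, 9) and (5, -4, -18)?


Midpoint = ((-14+5)/2, (-9+-4)/2, (9+-18)/2) = (-4.5, -6.5, -4.5)

(-4.5, -6.5, -4.5)


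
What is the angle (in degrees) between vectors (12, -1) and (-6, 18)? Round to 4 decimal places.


dot = 12*-6 + -1*18 = -90
|u| = 12.0416, |v| = 18.9737
cos(angle) = -0.3939
angle = 113.1986 degrees

113.1986 degrees


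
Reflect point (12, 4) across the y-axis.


Reflection across y-axis: (x, y) -> (-x, y)
(12, 4) -> (-12, 4)

(-12, 4)


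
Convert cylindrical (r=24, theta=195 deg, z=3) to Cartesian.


x = 24 * cos(195) = -23.1822
y = 24 * sin(195) = -6.2117
z = 3

(-23.1822, -6.2117, 3)


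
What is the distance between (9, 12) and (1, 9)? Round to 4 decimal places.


d = sqrt((1-9)^2 + (9-12)^2) = 8.544

8.544


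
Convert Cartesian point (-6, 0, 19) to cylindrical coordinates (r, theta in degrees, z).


r = sqrt((-6)^2 + 0^2) = 6
theta = atan2(0, -6) = 180 deg
z = 19

r = 6, theta = 180 deg, z = 19


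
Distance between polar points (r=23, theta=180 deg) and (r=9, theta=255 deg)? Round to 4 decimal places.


d = sqrt(r1^2 + r2^2 - 2*r1*r2*cos(t2-t1))
d = sqrt(23^2 + 9^2 - 2*23*9*cos(255-180)) = 22.4243

22.4243


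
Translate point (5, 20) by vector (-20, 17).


Translation: (x+dx, y+dy) = (5+-20, 20+17) = (-15, 37)

(-15, 37)


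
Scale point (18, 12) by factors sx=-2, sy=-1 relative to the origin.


Scaling: (x*sx, y*sy) = (18*-2, 12*-1) = (-36, -12)

(-36, -12)


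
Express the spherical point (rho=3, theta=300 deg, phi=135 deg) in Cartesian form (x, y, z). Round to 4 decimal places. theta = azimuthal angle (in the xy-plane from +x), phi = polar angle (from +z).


x = 3 * sin(135) * cos(300) = 1.0607
y = 3 * sin(135) * sin(300) = -1.8371
z = 3 * cos(135) = -2.1213

(1.0607, -1.8371, -2.1213)


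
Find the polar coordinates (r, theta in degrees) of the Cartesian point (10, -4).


r = sqrt(10^2 + (-4)^2) = 10.7703
theta = atan2(-4, 10) = 338.1986 degrees

r = 10.7703, theta = 338.1986 degrees


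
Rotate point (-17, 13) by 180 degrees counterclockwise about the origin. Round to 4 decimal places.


x' = -17*cos(180) - 13*sin(180) = 17
y' = -17*sin(180) + 13*cos(180) = -13

(17, -13)


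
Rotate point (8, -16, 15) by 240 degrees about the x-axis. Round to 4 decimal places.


x' = 8
y' = -16*cos(240) - 15*sin(240) = 20.9904
z' = -16*sin(240) + 15*cos(240) = 6.3564

(8, 20.9904, 6.3564)


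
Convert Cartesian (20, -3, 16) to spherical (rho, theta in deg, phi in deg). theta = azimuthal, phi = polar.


rho = sqrt(20^2 + (-3)^2 + 16^2) = 25.7876
theta = atan2(-3, 20) = 351.4692 deg
phi = acos(16/25.7876) = 51.6507 deg

rho = 25.7876, theta = 351.4692 deg, phi = 51.6507 deg


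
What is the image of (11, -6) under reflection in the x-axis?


Reflection across x-axis: (x, y) -> (x, -y)
(11, -6) -> (11, 6)

(11, 6)


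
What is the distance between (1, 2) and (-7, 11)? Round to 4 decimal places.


d = sqrt((-7-1)^2 + (11-2)^2) = 12.0416

12.0416


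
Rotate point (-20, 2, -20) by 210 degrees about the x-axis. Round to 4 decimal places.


x' = -20
y' = 2*cos(210) - -20*sin(210) = -11.7321
z' = 2*sin(210) + -20*cos(210) = 16.3205

(-20, -11.7321, 16.3205)


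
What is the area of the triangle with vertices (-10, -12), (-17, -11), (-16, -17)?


Area = |x1(y2-y3) + x2(y3-y1) + x3(y1-y2)| / 2
= |-10*(-11--17) + -17*(-17--12) + -16*(-12--11)| / 2
= 20.5

20.5


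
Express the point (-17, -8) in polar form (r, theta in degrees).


r = sqrt((-17)^2 + (-8)^2) = 18.7883
theta = atan2(-8, -17) = 205.2011 degrees

r = 18.7883, theta = 205.2011 degrees


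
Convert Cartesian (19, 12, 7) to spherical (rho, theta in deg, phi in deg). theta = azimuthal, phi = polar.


rho = sqrt(19^2 + 12^2 + 7^2) = 23.5372
theta = atan2(12, 19) = 32.2756 deg
phi = acos(7/23.5372) = 72.6984 deg

rho = 23.5372, theta = 32.2756 deg, phi = 72.6984 deg


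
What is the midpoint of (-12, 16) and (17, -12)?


Midpoint = ((-12+17)/2, (16+-12)/2) = (2.5, 2)

(2.5, 2)


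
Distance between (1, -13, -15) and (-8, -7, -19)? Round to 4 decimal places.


d = sqrt((-8-1)^2 + (-7--13)^2 + (-19--15)^2) = 11.5326

11.5326


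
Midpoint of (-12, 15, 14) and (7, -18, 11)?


Midpoint = ((-12+7)/2, (15+-18)/2, (14+11)/2) = (-2.5, -1.5, 12.5)

(-2.5, -1.5, 12.5)


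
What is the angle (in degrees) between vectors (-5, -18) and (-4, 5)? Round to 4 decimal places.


dot = -5*-4 + -18*5 = -70
|u| = 18.6815, |v| = 6.4031
cos(angle) = -0.5852
angle = 125.8161 degrees

125.8161 degrees


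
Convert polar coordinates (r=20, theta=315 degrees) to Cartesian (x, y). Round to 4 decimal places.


x = 20 * cos(315) = 14.1421
y = 20 * sin(315) = -14.1421

(14.1421, -14.1421)


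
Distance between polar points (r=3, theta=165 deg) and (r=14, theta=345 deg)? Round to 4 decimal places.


d = sqrt(r1^2 + r2^2 - 2*r1*r2*cos(t2-t1))
d = sqrt(3^2 + 14^2 - 2*3*14*cos(345-165)) = 17

17


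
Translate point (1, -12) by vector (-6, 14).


Translation: (x+dx, y+dy) = (1+-6, -12+14) = (-5, 2)

(-5, 2)


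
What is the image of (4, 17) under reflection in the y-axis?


Reflection across y-axis: (x, y) -> (-x, y)
(4, 17) -> (-4, 17)

(-4, 17)


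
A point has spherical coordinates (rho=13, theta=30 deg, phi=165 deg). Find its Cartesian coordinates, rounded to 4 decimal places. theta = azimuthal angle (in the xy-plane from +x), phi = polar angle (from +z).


x = 13 * sin(165) * cos(30) = 2.9139
y = 13 * sin(165) * sin(30) = 1.6823
z = 13 * cos(165) = -12.557

(2.9139, 1.6823, -12.557)


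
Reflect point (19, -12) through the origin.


Reflection through origin: (x, y) -> (-x, -y)
(19, -12) -> (-19, 12)

(-19, 12)


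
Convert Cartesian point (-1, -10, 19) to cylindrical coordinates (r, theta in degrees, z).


r = sqrt((-1)^2 + (-10)^2) = 10.0499
theta = atan2(-10, -1) = 264.2894 deg
z = 19

r = 10.0499, theta = 264.2894 deg, z = 19


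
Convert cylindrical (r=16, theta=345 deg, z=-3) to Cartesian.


x = 16 * cos(345) = 15.4548
y = 16 * sin(345) = -4.1411
z = -3

(15.4548, -4.1411, -3)


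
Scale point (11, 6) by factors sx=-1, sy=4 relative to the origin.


Scaling: (x*sx, y*sy) = (11*-1, 6*4) = (-11, 24)

(-11, 24)


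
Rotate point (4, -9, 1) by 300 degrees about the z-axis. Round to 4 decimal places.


x' = 4*cos(300) - -9*sin(300) = -5.7942
y' = 4*sin(300) + -9*cos(300) = -7.9641
z' = 1

(-5.7942, -7.9641, 1)


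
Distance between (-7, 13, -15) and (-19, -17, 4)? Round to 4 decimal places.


d = sqrt((-19--7)^2 + (-17-13)^2 + (4--15)^2) = 37.4833

37.4833


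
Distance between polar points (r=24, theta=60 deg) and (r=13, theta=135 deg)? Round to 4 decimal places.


d = sqrt(r1^2 + r2^2 - 2*r1*r2*cos(t2-t1))
d = sqrt(24^2 + 13^2 - 2*24*13*cos(135-60)) = 24.1557

24.1557


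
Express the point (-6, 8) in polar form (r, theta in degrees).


r = sqrt((-6)^2 + 8^2) = 10
theta = atan2(8, -6) = 126.8699 degrees

r = 10, theta = 126.8699 degrees


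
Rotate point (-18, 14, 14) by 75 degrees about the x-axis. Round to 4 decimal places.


x' = -18
y' = 14*cos(75) - 14*sin(75) = -9.8995
z' = 14*sin(75) + 14*cos(75) = 17.1464

(-18, -9.8995, 17.1464)


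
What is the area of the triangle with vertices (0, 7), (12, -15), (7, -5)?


Area = |x1(y2-y3) + x2(y3-y1) + x3(y1-y2)| / 2
= |0*(-15--5) + 12*(-5-7) + 7*(7--15)| / 2
= 5

5


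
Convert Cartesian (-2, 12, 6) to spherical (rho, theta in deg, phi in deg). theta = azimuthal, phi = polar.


rho = sqrt((-2)^2 + 12^2 + 6^2) = 13.5647
theta = atan2(12, -2) = 99.4623 deg
phi = acos(6/13.5647) = 63.7476 deg

rho = 13.5647, theta = 99.4623 deg, phi = 63.7476 deg


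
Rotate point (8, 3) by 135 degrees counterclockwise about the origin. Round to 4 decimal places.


x' = 8*cos(135) - 3*sin(135) = -7.7782
y' = 8*sin(135) + 3*cos(135) = 3.5355

(-7.7782, 3.5355)


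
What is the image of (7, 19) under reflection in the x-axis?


Reflection across x-axis: (x, y) -> (x, -y)
(7, 19) -> (7, -19)

(7, -19)


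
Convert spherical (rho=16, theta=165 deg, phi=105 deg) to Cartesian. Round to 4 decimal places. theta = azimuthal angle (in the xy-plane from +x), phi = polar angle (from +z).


x = 16 * sin(105) * cos(165) = -14.9282
y = 16 * sin(105) * sin(165) = 4
z = 16 * cos(105) = -4.1411

(-14.9282, 4, -4.1411)


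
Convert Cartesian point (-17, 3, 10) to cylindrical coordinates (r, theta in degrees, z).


r = sqrt((-17)^2 + 3^2) = 17.2627
theta = atan2(3, -17) = 169.992 deg
z = 10

r = 17.2627, theta = 169.992 deg, z = 10


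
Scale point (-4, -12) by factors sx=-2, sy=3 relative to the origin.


Scaling: (x*sx, y*sy) = (-4*-2, -12*3) = (8, -36)

(8, -36)


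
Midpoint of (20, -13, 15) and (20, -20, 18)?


Midpoint = ((20+20)/2, (-13+-20)/2, (15+18)/2) = (20, -16.5, 16.5)

(20, -16.5, 16.5)


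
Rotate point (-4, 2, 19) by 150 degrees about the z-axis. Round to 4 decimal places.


x' = -4*cos(150) - 2*sin(150) = 2.4641
y' = -4*sin(150) + 2*cos(150) = -3.7321
z' = 19

(2.4641, -3.7321, 19)


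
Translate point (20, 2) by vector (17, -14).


Translation: (x+dx, y+dy) = (20+17, 2+-14) = (37, -12)

(37, -12)


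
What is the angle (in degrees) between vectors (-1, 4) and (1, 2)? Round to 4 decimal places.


dot = -1*1 + 4*2 = 7
|u| = 4.1231, |v| = 2.2361
cos(angle) = 0.7593
angle = 40.6013 degrees

40.6013 degrees


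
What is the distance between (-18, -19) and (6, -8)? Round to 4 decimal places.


d = sqrt((6--18)^2 + (-8--19)^2) = 26.4008

26.4008


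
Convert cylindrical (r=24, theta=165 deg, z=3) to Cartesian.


x = 24 * cos(165) = -23.1822
y = 24 * sin(165) = 6.2117
z = 3

(-23.1822, 6.2117, 3)


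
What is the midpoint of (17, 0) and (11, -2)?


Midpoint = ((17+11)/2, (0+-2)/2) = (14, -1)

(14, -1)


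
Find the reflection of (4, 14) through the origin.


Reflection through origin: (x, y) -> (-x, -y)
(4, 14) -> (-4, -14)

(-4, -14)


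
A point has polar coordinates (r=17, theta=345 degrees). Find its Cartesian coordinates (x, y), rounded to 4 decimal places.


x = 17 * cos(345) = 16.4207
y = 17 * sin(345) = -4.3999

(16.4207, -4.3999)


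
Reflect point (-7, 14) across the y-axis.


Reflection across y-axis: (x, y) -> (-x, y)
(-7, 14) -> (7, 14)

(7, 14)


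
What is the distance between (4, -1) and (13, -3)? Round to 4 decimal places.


d = sqrt((13-4)^2 + (-3--1)^2) = 9.2195

9.2195


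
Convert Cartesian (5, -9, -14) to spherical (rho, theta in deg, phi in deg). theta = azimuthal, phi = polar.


rho = sqrt(5^2 + (-9)^2 + (-14)^2) = 17.3781
theta = atan2(-9, 5) = 299.0546 deg
phi = acos(-14/17.3781) = 143.6692 deg

rho = 17.3781, theta = 299.0546 deg, phi = 143.6692 deg


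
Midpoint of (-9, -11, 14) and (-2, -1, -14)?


Midpoint = ((-9+-2)/2, (-11+-1)/2, (14+-14)/2) = (-5.5, -6, 0)

(-5.5, -6, 0)


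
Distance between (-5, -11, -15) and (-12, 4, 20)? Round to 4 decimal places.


d = sqrt((-12--5)^2 + (4--11)^2 + (20--15)^2) = 38.7169

38.7169


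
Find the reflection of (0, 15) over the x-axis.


Reflection across x-axis: (x, y) -> (x, -y)
(0, 15) -> (0, -15)

(0, -15)


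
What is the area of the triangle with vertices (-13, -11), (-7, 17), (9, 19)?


Area = |x1(y2-y3) + x2(y3-y1) + x3(y1-y2)| / 2
= |-13*(17-19) + -7*(19--11) + 9*(-11-17)| / 2
= 218

218


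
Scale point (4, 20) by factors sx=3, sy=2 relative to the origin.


Scaling: (x*sx, y*sy) = (4*3, 20*2) = (12, 40)

(12, 40)


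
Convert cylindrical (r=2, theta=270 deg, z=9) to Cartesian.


x = 2 * cos(270) = 0
y = 2 * sin(270) = -2
z = 9

(0, -2, 9)


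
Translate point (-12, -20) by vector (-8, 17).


Translation: (x+dx, y+dy) = (-12+-8, -20+17) = (-20, -3)

(-20, -3)


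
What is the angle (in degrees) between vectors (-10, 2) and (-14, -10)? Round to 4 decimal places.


dot = -10*-14 + 2*-10 = 120
|u| = 10.198, |v| = 17.2047
cos(angle) = 0.6839
angle = 46.8476 degrees

46.8476 degrees


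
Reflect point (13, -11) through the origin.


Reflection through origin: (x, y) -> (-x, -y)
(13, -11) -> (-13, 11)

(-13, 11)


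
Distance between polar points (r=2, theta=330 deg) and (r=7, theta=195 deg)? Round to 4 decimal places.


d = sqrt(r1^2 + r2^2 - 2*r1*r2*cos(t2-t1))
d = sqrt(2^2 + 7^2 - 2*2*7*cos(195-330)) = 8.5322

8.5322


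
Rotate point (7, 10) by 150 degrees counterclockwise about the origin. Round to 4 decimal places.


x' = 7*cos(150) - 10*sin(150) = -11.0622
y' = 7*sin(150) + 10*cos(150) = -5.1603

(-11.0622, -5.1603)


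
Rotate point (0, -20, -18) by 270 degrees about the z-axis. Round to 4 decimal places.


x' = 0*cos(270) - -20*sin(270) = -20
y' = 0*sin(270) + -20*cos(270) = 0
z' = -18

(-20, 0, -18)


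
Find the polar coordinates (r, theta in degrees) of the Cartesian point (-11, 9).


r = sqrt((-11)^2 + 9^2) = 14.2127
theta = atan2(9, -11) = 140.7106 degrees

r = 14.2127, theta = 140.7106 degrees


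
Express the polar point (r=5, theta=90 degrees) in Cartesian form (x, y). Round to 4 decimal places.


x = 5 * cos(90) = 0
y = 5 * sin(90) = 5

(0, 5)


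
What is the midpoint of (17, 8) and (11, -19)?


Midpoint = ((17+11)/2, (8+-19)/2) = (14, -5.5)

(14, -5.5)


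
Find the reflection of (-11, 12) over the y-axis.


Reflection across y-axis: (x, y) -> (-x, y)
(-11, 12) -> (11, 12)

(11, 12)


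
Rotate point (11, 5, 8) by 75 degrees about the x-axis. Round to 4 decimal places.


x' = 11
y' = 5*cos(75) - 8*sin(75) = -6.4333
z' = 5*sin(75) + 8*cos(75) = 6.9002

(11, -6.4333, 6.9002)


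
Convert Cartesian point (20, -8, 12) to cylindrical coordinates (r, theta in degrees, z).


r = sqrt(20^2 + (-8)^2) = 21.5407
theta = atan2(-8, 20) = 338.1986 deg
z = 12

r = 21.5407, theta = 338.1986 deg, z = 12


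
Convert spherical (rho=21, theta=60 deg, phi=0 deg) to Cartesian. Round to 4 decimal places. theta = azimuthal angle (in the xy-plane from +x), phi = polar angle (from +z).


x = 21 * sin(0) * cos(60) = 0
y = 21 * sin(0) * sin(60) = 0
z = 21 * cos(0) = 21

(0, 0, 21)


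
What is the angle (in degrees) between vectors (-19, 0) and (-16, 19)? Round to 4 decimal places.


dot = -19*-16 + 0*19 = 304
|u| = 19, |v| = 24.8395
cos(angle) = 0.6441
angle = 49.8991 degrees

49.8991 degrees


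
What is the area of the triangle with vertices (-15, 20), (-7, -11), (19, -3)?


Area = |x1(y2-y3) + x2(y3-y1) + x3(y1-y2)| / 2
= |-15*(-11--3) + -7*(-3-20) + 19*(20--11)| / 2
= 435

435


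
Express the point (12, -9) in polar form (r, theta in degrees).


r = sqrt(12^2 + (-9)^2) = 15
theta = atan2(-9, 12) = 323.1301 degrees

r = 15, theta = 323.1301 degrees


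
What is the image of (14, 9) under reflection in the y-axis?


Reflection across y-axis: (x, y) -> (-x, y)
(14, 9) -> (-14, 9)

(-14, 9)


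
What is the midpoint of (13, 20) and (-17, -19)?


Midpoint = ((13+-17)/2, (20+-19)/2) = (-2, 0.5)

(-2, 0.5)


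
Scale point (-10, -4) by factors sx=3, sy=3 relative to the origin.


Scaling: (x*sx, y*sy) = (-10*3, -4*3) = (-30, -12)

(-30, -12)


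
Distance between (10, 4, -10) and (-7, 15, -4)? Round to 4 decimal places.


d = sqrt((-7-10)^2 + (15-4)^2 + (-4--10)^2) = 21.1187

21.1187


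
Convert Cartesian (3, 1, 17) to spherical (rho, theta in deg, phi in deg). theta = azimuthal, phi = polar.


rho = sqrt(3^2 + 1^2 + 17^2) = 17.2916
theta = atan2(1, 3) = 18.4349 deg
phi = acos(17/17.2916) = 10.5375 deg

rho = 17.2916, theta = 18.4349 deg, phi = 10.5375 deg


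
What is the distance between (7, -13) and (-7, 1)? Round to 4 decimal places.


d = sqrt((-7-7)^2 + (1--13)^2) = 19.799

19.799


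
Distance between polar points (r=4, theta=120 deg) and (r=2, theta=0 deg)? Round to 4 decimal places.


d = sqrt(r1^2 + r2^2 - 2*r1*r2*cos(t2-t1))
d = sqrt(4^2 + 2^2 - 2*4*2*cos(0-120)) = 5.2915

5.2915


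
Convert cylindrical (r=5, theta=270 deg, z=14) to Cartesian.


x = 5 * cos(270) = 0
y = 5 * sin(270) = -5
z = 14

(0, -5, 14)


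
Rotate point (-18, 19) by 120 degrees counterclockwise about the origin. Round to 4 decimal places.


x' = -18*cos(120) - 19*sin(120) = -7.4545
y' = -18*sin(120) + 19*cos(120) = -25.0885

(-7.4545, -25.0885)


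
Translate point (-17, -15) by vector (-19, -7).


Translation: (x+dx, y+dy) = (-17+-19, -15+-7) = (-36, -22)

(-36, -22)


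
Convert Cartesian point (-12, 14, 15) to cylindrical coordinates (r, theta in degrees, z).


r = sqrt((-12)^2 + 14^2) = 18.4391
theta = atan2(14, -12) = 130.6013 deg
z = 15

r = 18.4391, theta = 130.6013 deg, z = 15


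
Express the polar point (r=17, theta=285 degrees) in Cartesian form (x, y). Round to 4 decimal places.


x = 17 * cos(285) = 4.3999
y = 17 * sin(285) = -16.4207

(4.3999, -16.4207)


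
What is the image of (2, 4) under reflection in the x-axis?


Reflection across x-axis: (x, y) -> (x, -y)
(2, 4) -> (2, -4)

(2, -4)


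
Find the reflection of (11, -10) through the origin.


Reflection through origin: (x, y) -> (-x, -y)
(11, -10) -> (-11, 10)

(-11, 10)


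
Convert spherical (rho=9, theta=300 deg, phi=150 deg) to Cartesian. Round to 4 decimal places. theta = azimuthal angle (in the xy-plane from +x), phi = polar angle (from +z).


x = 9 * sin(150) * cos(300) = 2.25
y = 9 * sin(150) * sin(300) = -3.8971
z = 9 * cos(150) = -7.7942

(2.25, -3.8971, -7.7942)


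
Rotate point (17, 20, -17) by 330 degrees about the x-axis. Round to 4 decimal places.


x' = 17
y' = 20*cos(330) - -17*sin(330) = 8.8205
z' = 20*sin(330) + -17*cos(330) = -24.7224

(17, 8.8205, -24.7224)


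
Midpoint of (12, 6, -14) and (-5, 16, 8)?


Midpoint = ((12+-5)/2, (6+16)/2, (-14+8)/2) = (3.5, 11, -3)

(3.5, 11, -3)


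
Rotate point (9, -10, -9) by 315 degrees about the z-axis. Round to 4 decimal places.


x' = 9*cos(315) - -10*sin(315) = -0.7071
y' = 9*sin(315) + -10*cos(315) = -13.435
z' = -9

(-0.7071, -13.435, -9)


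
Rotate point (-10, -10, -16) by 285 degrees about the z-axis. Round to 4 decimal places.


x' = -10*cos(285) - -10*sin(285) = -12.2474
y' = -10*sin(285) + -10*cos(285) = 7.0711
z' = -16

(-12.2474, 7.0711, -16)


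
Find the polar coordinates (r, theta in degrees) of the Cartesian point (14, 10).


r = sqrt(14^2 + 10^2) = 17.2047
theta = atan2(10, 14) = 35.5377 degrees

r = 17.2047, theta = 35.5377 degrees


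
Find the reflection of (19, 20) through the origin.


Reflection through origin: (x, y) -> (-x, -y)
(19, 20) -> (-19, -20)

(-19, -20)


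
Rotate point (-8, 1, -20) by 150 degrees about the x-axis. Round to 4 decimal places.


x' = -8
y' = 1*cos(150) - -20*sin(150) = 9.134
z' = 1*sin(150) + -20*cos(150) = 17.8205

(-8, 9.134, 17.8205)


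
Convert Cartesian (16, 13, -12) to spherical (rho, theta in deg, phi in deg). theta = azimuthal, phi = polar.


rho = sqrt(16^2 + 13^2 + (-12)^2) = 23.8537
theta = atan2(13, 16) = 39.0939 deg
phi = acos(-12/23.8537) = 120.2031 deg

rho = 23.8537, theta = 39.0939 deg, phi = 120.2031 deg


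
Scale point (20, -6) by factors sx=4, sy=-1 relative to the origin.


Scaling: (x*sx, y*sy) = (20*4, -6*-1) = (80, 6)

(80, 6)


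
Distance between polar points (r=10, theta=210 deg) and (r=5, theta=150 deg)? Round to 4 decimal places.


d = sqrt(r1^2 + r2^2 - 2*r1*r2*cos(t2-t1))
d = sqrt(10^2 + 5^2 - 2*10*5*cos(150-210)) = 8.6603

8.6603


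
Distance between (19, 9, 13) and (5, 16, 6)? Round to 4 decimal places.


d = sqrt((5-19)^2 + (16-9)^2 + (6-13)^2) = 17.1464

17.1464


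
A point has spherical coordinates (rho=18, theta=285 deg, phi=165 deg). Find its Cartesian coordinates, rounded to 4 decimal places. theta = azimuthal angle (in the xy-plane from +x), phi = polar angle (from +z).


x = 18 * sin(165) * cos(285) = 1.2058
y = 18 * sin(165) * sin(285) = -4.5
z = 18 * cos(165) = -17.3867

(1.2058, -4.5, -17.3867)


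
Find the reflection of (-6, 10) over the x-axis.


Reflection across x-axis: (x, y) -> (x, -y)
(-6, 10) -> (-6, -10)

(-6, -10)


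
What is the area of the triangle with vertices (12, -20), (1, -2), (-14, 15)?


Area = |x1(y2-y3) + x2(y3-y1) + x3(y1-y2)| / 2
= |12*(-2-15) + 1*(15--20) + -14*(-20--2)| / 2
= 41.5

41.5


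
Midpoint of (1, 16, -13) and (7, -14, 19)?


Midpoint = ((1+7)/2, (16+-14)/2, (-13+19)/2) = (4, 1, 3)

(4, 1, 3)


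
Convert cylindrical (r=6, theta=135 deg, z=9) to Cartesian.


x = 6 * cos(135) = -4.2426
y = 6 * sin(135) = 4.2426
z = 9

(-4.2426, 4.2426, 9)


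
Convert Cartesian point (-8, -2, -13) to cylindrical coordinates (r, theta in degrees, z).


r = sqrt((-8)^2 + (-2)^2) = 8.2462
theta = atan2(-2, -8) = 194.0362 deg
z = -13

r = 8.2462, theta = 194.0362 deg, z = -13


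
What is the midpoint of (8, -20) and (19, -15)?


Midpoint = ((8+19)/2, (-20+-15)/2) = (13.5, -17.5)

(13.5, -17.5)


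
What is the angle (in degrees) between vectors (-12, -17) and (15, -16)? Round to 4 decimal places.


dot = -12*15 + -17*-16 = 92
|u| = 20.8087, |v| = 21.9317
cos(angle) = 0.2016
angle = 78.37 degrees

78.37 degrees


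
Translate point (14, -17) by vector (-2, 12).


Translation: (x+dx, y+dy) = (14+-2, -17+12) = (12, -5)

(12, -5)


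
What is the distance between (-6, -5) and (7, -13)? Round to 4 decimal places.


d = sqrt((7--6)^2 + (-13--5)^2) = 15.2643

15.2643


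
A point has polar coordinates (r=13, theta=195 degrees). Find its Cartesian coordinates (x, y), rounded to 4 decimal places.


x = 13 * cos(195) = -12.557
y = 13 * sin(195) = -3.3646

(-12.557, -3.3646)


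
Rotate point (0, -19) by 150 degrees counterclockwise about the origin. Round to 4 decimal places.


x' = 0*cos(150) - -19*sin(150) = 9.5
y' = 0*sin(150) + -19*cos(150) = 16.4545

(9.5, 16.4545)


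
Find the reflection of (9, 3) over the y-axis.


Reflection across y-axis: (x, y) -> (-x, y)
(9, 3) -> (-9, 3)

(-9, 3)
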